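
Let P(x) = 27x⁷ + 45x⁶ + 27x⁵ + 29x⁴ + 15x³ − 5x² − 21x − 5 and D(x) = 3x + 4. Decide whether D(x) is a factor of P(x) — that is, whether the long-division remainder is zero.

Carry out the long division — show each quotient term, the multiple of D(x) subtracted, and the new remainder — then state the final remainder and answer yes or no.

R(x) = 7, so D(x) is not a factor of P(x). no

Step 1: lead(27x⁷ + 45x⁶ + 27x⁵ + 29x⁴ + 15x³ − 5x² − 21x − 5) ÷ lead(D) = 27x⁷ ÷ 3x = 9x⁶. Subtract (9x⁶)·D = 27x⁷ + 36x⁶. Remainder: 9x⁶ + 27x⁵ + 29x⁴ + 15x³ − 5x² − 21x − 5.
Step 2: lead(9x⁶ + 27x⁵ + 29x⁴ + 15x³ − 5x² − 21x − 5) ÷ lead(D) = 9x⁶ ÷ 3x = 3x⁵. Subtract (3x⁵)·D = 9x⁶ + 12x⁵. Remainder: 15x⁵ + 29x⁴ + 15x³ − 5x² − 21x − 5.
Step 3: lead(15x⁵ + 29x⁴ + 15x³ − 5x² − 21x − 5) ÷ lead(D) = 15x⁵ ÷ 3x = 5x⁴. Subtract (5x⁴)·D = 15x⁵ + 20x⁴. Remainder: 9x⁴ + 15x³ − 5x² − 21x − 5.
Step 4: lead(9x⁴ + 15x³ − 5x² − 21x − 5) ÷ lead(D) = 9x⁴ ÷ 3x = 3x³. Subtract (3x³)·D = 9x⁴ + 12x³. Remainder: 3x³ − 5x² − 21x − 5.
Step 5: lead(3x³ − 5x² − 21x − 5) ÷ lead(D) = 3x³ ÷ 3x = x². Subtract (x²)·D = 3x³ + 4x². Remainder: −9x² − 21x − 5.
Step 6: lead(−9x² − 21x − 5) ÷ lead(D) = −9x² ÷ 3x = −3x. Subtract (−3x)·D = −9x² − 12x. Remainder: −9x − 5.
Step 7: lead(−9x − 5) ÷ lead(D) = −9x ÷ 3x = −3. Subtract (−3)·D = −9x − 12. Remainder: 7.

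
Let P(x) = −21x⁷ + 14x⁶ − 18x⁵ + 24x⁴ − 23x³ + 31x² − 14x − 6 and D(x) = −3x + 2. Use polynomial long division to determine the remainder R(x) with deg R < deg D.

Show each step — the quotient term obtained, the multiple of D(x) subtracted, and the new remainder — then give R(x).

Step 1: lead(−21x⁷ + 14x⁶ − 18x⁵ + 24x⁴ − 23x³ + 31x² − 14x − 6) ÷ lead(D) = −21x⁷ ÷ −3x = 7x⁶. Subtract (7x⁶)·D = −21x⁷ + 14x⁶. Remainder: −18x⁵ + 24x⁴ − 23x³ + 31x² − 14x − 6.
Step 2: lead(−18x⁵ + 24x⁴ − 23x³ + 31x² − 14x − 6) ÷ lead(D) = −18x⁵ ÷ −3x = 6x⁴. Subtract (6x⁴)·D = −18x⁵ + 12x⁴. Remainder: 12x⁴ − 23x³ + 31x² − 14x − 6.
Step 3: lead(12x⁴ − 23x³ + 31x² − 14x − 6) ÷ lead(D) = 12x⁴ ÷ −3x = −4x³. Subtract (−4x³)·D = 12x⁴ − 8x³. Remainder: −15x³ + 31x² − 14x − 6.
Step 4: lead(−15x³ + 31x² − 14x − 6) ÷ lead(D) = −15x³ ÷ −3x = 5x². Subtract (5x²)·D = −15x³ + 10x². Remainder: 21x² − 14x − 6.
Step 5: lead(21x² − 14x − 6) ÷ lead(D) = 21x² ÷ −3x = −7x. Subtract (−7x)·D = 21x² − 14x. Remainder: −6.

R(x) = −6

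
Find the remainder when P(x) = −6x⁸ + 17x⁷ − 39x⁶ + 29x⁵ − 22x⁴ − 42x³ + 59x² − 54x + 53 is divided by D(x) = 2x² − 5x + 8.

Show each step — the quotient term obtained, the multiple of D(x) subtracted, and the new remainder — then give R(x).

Step 1: lead(−6x⁸ + 17x⁷ − 39x⁶ + 29x⁵ − 22x⁴ − 42x³ + 59x² − 54x + 53) ÷ lead(D) = −6x⁸ ÷ 2x² = −3x⁶. Subtract (−3x⁶)·D = −6x⁸ + 15x⁷ − 24x⁶. Remainder: 2x⁷ − 15x⁶ + 29x⁵ − 22x⁴ − 42x³ + 59x² − 54x + 53.
Step 2: lead(2x⁷ − 15x⁶ + 29x⁵ − 22x⁴ − 42x³ + 59x² − 54x + 53) ÷ lead(D) = 2x⁷ ÷ 2x² = x⁵. Subtract (x⁵)·D = 2x⁷ − 5x⁶ + 8x⁵. Remainder: −10x⁶ + 21x⁵ − 22x⁴ − 42x³ + 59x² − 54x + 53.
Step 3: lead(−10x⁶ + 21x⁵ − 22x⁴ − 42x³ + 59x² − 54x + 53) ÷ lead(D) = −10x⁶ ÷ 2x² = −5x⁴. Subtract (−5x⁴)·D = −10x⁶ + 25x⁵ − 40x⁴. Remainder: −4x⁵ + 18x⁴ − 42x³ + 59x² − 54x + 53.
Step 4: lead(−4x⁵ + 18x⁴ − 42x³ + 59x² − 54x + 53) ÷ lead(D) = −4x⁵ ÷ 2x² = −2x³. Subtract (−2x³)·D = −4x⁵ + 10x⁴ − 16x³. Remainder: 8x⁴ − 26x³ + 59x² − 54x + 53.
Step 5: lead(8x⁴ − 26x³ + 59x² − 54x + 53) ÷ lead(D) = 8x⁴ ÷ 2x² = 4x². Subtract (4x²)·D = 8x⁴ − 20x³ + 32x². Remainder: −6x³ + 27x² − 54x + 53.
Step 6: lead(−6x³ + 27x² − 54x + 53) ÷ lead(D) = −6x³ ÷ 2x² = −3x. Subtract (−3x)·D = −6x³ + 15x² − 24x. Remainder: 12x² − 30x + 53.
Step 7: lead(12x² − 30x + 53) ÷ lead(D) = 12x² ÷ 2x² = 6. Subtract (6)·D = 12x² − 30x + 48. Remainder: 5.

R(x) = 5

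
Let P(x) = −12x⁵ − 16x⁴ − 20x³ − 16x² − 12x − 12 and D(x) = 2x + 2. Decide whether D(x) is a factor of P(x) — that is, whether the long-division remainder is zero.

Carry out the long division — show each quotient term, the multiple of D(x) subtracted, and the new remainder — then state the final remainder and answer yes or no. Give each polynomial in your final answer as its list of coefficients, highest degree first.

R = [0], so D(x) is a factor of P(x). yes

Step 1: lead(−12x⁵ − 16x⁴ − 20x³ − 16x² − 12x − 12) ÷ lead(D) = −12x⁵ ÷ 2x = −6x⁴. Subtract (−6x⁴)·D = −12x⁵ − 12x⁴. Remainder: −4x⁴ − 20x³ − 16x² − 12x − 12.
Step 2: lead(−4x⁴ − 20x³ − 16x² − 12x − 12) ÷ lead(D) = −4x⁴ ÷ 2x = −2x³. Subtract (−2x³)·D = −4x⁴ − 4x³. Remainder: −16x³ − 16x² − 12x − 12.
Step 3: lead(−16x³ − 16x² − 12x − 12) ÷ lead(D) = −16x³ ÷ 2x = −8x². Subtract (−8x²)·D = −16x³ − 16x². Remainder: −12x − 12.
Step 4: lead(−12x − 12) ÷ lead(D) = −12x ÷ 2x = −6. Subtract (−6)·D = −12x − 12. Remainder: 0.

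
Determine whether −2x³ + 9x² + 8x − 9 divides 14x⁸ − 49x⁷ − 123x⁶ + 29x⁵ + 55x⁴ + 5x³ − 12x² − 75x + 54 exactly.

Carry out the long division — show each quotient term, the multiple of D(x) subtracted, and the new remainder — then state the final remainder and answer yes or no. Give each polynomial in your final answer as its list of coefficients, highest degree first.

R = [0], so D(x) is a factor of P(x). yes

Step 1: lead(14x⁸ − 49x⁷ − 123x⁶ + 29x⁵ + 55x⁴ + 5x³ − 12x² − 75x + 54) ÷ lead(D) = 14x⁸ ÷ −2x³ = −7x⁵. Subtract (−7x⁵)·D = 14x⁸ − 63x⁷ − 56x⁶ + 63x⁵. Remainder: 14x⁷ − 67x⁶ − 34x⁵ + 55x⁴ + 5x³ − 12x² − 75x + 54.
Step 2: lead(14x⁷ − 67x⁶ − 34x⁵ + 55x⁴ + 5x³ − 12x² − 75x + 54) ÷ lead(D) = 14x⁷ ÷ −2x³ = −7x⁴. Subtract (−7x⁴)·D = 14x⁷ − 63x⁶ − 56x⁵ + 63x⁴. Remainder: −4x⁶ + 22x⁵ − 8x⁴ + 5x³ − 12x² − 75x + 54.
Step 3: lead(−4x⁶ + 22x⁵ − 8x⁴ + 5x³ − 12x² − 75x + 54) ÷ lead(D) = −4x⁶ ÷ −2x³ = 2x³. Subtract (2x³)·D = −4x⁶ + 18x⁵ + 16x⁴ − 18x³. Remainder: 4x⁵ − 24x⁴ + 23x³ − 12x² − 75x + 54.
Step 4: lead(4x⁵ − 24x⁴ + 23x³ − 12x² − 75x + 54) ÷ lead(D) = 4x⁵ ÷ −2x³ = −2x². Subtract (−2x²)·D = 4x⁵ − 18x⁴ − 16x³ + 18x². Remainder: −6x⁴ + 39x³ − 30x² − 75x + 54.
Step 5: lead(−6x⁴ + 39x³ − 30x² − 75x + 54) ÷ lead(D) = −6x⁴ ÷ −2x³ = 3x. Subtract (3x)·D = −6x⁴ + 27x³ + 24x² − 27x. Remainder: 12x³ − 54x² − 48x + 54.
Step 6: lead(12x³ − 54x² − 48x + 54) ÷ lead(D) = 12x³ ÷ −2x³ = −6. Subtract (−6)·D = 12x³ − 54x² − 48x + 54. Remainder: 0.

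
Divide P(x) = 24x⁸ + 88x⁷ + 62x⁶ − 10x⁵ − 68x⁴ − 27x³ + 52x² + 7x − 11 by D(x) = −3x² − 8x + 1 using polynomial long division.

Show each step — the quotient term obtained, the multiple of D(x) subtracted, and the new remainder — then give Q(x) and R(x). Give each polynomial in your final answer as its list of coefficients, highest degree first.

Step 1: lead(24x⁸ + 88x⁷ + 62x⁶ − 10x⁵ − 68x⁴ − 27x³ + 52x² + 7x − 11) ÷ lead(D) = 24x⁸ ÷ −3x² = −8x⁶. Subtract (−8x⁶)·D = 24x⁸ + 64x⁷ − 8x⁶. Remainder: 24x⁷ + 70x⁶ − 10x⁵ − 68x⁴ − 27x³ + 52x² + 7x − 11.
Step 2: lead(24x⁷ + 70x⁶ − 10x⁵ − 68x⁴ − 27x³ + 52x² + 7x − 11) ÷ lead(D) = 24x⁷ ÷ −3x² = −8x⁵. Subtract (−8x⁵)·D = 24x⁷ + 64x⁶ − 8x⁵. Remainder: 6x⁶ − 2x⁵ − 68x⁴ − 27x³ + 52x² + 7x − 11.
Step 3: lead(6x⁶ − 2x⁵ − 68x⁴ − 27x³ + 52x² + 7x − 11) ÷ lead(D) = 6x⁶ ÷ −3x² = −2x⁴. Subtract (−2x⁴)·D = 6x⁶ + 16x⁵ − 2x⁴. Remainder: −18x⁵ − 66x⁴ − 27x³ + 52x² + 7x − 11.
Step 4: lead(−18x⁵ − 66x⁴ − 27x³ + 52x² + 7x − 11) ÷ lead(D) = −18x⁵ ÷ −3x² = 6x³. Subtract (6x³)·D = −18x⁵ − 48x⁴ + 6x³. Remainder: −18x⁴ − 33x³ + 52x² + 7x − 11.
Step 5: lead(−18x⁴ − 33x³ + 52x² + 7x − 11) ÷ lead(D) = −18x⁴ ÷ −3x² = 6x². Subtract (6x²)·D = −18x⁴ − 48x³ + 6x². Remainder: 15x³ + 46x² + 7x − 11.
Step 6: lead(15x³ + 46x² + 7x − 11) ÷ lead(D) = 15x³ ÷ −3x² = −5x. Subtract (−5x)·D = 15x³ + 40x² − 5x. Remainder: 6x² + 12x − 11.
Step 7: lead(6x² + 12x − 11) ÷ lead(D) = 6x² ÷ −3x² = −2. Subtract (−2)·D = 6x² + 16x − 2. Remainder: −4x − 9.

Q = [-8, -8, -2, 6, 6, -5, -2]; R = [-4, -9]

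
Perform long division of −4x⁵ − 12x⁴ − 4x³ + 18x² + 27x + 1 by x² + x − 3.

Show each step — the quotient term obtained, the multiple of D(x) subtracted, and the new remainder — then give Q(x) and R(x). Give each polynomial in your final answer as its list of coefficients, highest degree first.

Step 1: lead(−4x⁵ − 12x⁴ − 4x³ + 18x² + 27x + 1) ÷ lead(D) = −4x⁵ ÷ x² = −4x³. Subtract (−4x³)·D = −4x⁵ − 4x⁴ + 12x³. Remainder: −8x⁴ − 16x³ + 18x² + 27x + 1.
Step 2: lead(−8x⁴ − 16x³ + 18x² + 27x + 1) ÷ lead(D) = −8x⁴ ÷ x² = −8x². Subtract (−8x²)·D = −8x⁴ − 8x³ + 24x². Remainder: −8x³ − 6x² + 27x + 1.
Step 3: lead(−8x³ − 6x² + 27x + 1) ÷ lead(D) = −8x³ ÷ x² = −8x. Subtract (−8x)·D = −8x³ − 8x² + 24x. Remainder: 2x² + 3x + 1.
Step 4: lead(2x² + 3x + 1) ÷ lead(D) = 2x² ÷ x² = 2. Subtract (2)·D = 2x² + 2x − 6. Remainder: x + 7.

Q = [-4, -8, -8, 2]; R = [1, 7]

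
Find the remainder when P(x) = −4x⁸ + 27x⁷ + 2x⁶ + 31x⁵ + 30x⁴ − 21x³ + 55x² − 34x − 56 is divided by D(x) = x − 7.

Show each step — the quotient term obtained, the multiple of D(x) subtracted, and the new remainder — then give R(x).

Step 1: lead(−4x⁸ + 27x⁷ + 2x⁶ + 31x⁵ + 30x⁴ − 21x³ + 55x² − 34x − 56) ÷ lead(D) = −4x⁸ ÷ x = −4x⁷. Subtract (−4x⁷)·D = −4x⁸ + 28x⁷. Remainder: −x⁷ + 2x⁶ + 31x⁵ + 30x⁴ − 21x³ + 55x² − 34x − 56.
Step 2: lead(−x⁷ + 2x⁶ + 31x⁵ + 30x⁴ − 21x³ + 55x² − 34x − 56) ÷ lead(D) = −x⁷ ÷ x = −x⁶. Subtract (−x⁶)·D = −x⁷ + 7x⁶. Remainder: −5x⁶ + 31x⁵ + 30x⁴ − 21x³ + 55x² − 34x − 56.
Step 3: lead(−5x⁶ + 31x⁵ + 30x⁴ − 21x³ + 55x² − 34x − 56) ÷ lead(D) = −5x⁶ ÷ x = −5x⁵. Subtract (−5x⁵)·D = −5x⁶ + 35x⁵. Remainder: −4x⁵ + 30x⁴ − 21x³ + 55x² − 34x − 56.
Step 4: lead(−4x⁵ + 30x⁴ − 21x³ + 55x² − 34x − 56) ÷ lead(D) = −4x⁵ ÷ x = −4x⁴. Subtract (−4x⁴)·D = −4x⁵ + 28x⁴. Remainder: 2x⁴ − 21x³ + 55x² − 34x − 56.
Step 5: lead(2x⁴ − 21x³ + 55x² − 34x − 56) ÷ lead(D) = 2x⁴ ÷ x = 2x³. Subtract (2x³)·D = 2x⁴ − 14x³. Remainder: −7x³ + 55x² − 34x − 56.
Step 6: lead(−7x³ + 55x² − 34x − 56) ÷ lead(D) = −7x³ ÷ x = −7x². Subtract (−7x²)·D = −7x³ + 49x². Remainder: 6x² − 34x − 56.
Step 7: lead(6x² − 34x − 56) ÷ lead(D) = 6x² ÷ x = 6x. Subtract (6x)·D = 6x² − 42x. Remainder: 8x − 56.
Step 8: lead(8x − 56) ÷ lead(D) = 8x ÷ x = 8. Subtract (8)·D = 8x − 56. Remainder: 0.

R(x) = 0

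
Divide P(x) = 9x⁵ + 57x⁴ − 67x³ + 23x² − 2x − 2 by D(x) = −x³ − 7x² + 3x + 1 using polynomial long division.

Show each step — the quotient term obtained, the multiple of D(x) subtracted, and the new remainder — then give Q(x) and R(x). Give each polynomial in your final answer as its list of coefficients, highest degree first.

Q = [-9, 6, -2]; R = [-2, 0]

Step 1: lead(9x⁵ + 57x⁴ − 67x³ + 23x² − 2x − 2) ÷ lead(D) = 9x⁵ ÷ −x³ = −9x². Subtract (−9x²)·D = 9x⁵ + 63x⁴ − 27x³ − 9x². Remainder: −6x⁴ − 40x³ + 32x² − 2x − 2.
Step 2: lead(−6x⁴ − 40x³ + 32x² − 2x − 2) ÷ lead(D) = −6x⁴ ÷ −x³ = 6x. Subtract (6x)·D = −6x⁴ − 42x³ + 18x² + 6x. Remainder: 2x³ + 14x² − 8x − 2.
Step 3: lead(2x³ + 14x² − 8x − 2) ÷ lead(D) = 2x³ ÷ −x³ = −2. Subtract (−2)·D = 2x³ + 14x² − 6x − 2. Remainder: −2x.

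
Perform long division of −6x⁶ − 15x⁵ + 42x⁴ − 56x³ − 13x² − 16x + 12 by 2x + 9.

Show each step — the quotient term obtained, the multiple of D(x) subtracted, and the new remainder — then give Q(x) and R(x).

Q(x) = −3x⁵ + 6x⁴ − 6x³ − x² − 2x + 1; R(x) = 3

Step 1: lead(−6x⁶ − 15x⁵ + 42x⁴ − 56x³ − 13x² − 16x + 12) ÷ lead(D) = −6x⁶ ÷ 2x = −3x⁵. Subtract (−3x⁵)·D = −6x⁶ − 27x⁵. Remainder: 12x⁵ + 42x⁴ − 56x³ − 13x² − 16x + 12.
Step 2: lead(12x⁵ + 42x⁴ − 56x³ − 13x² − 16x + 12) ÷ lead(D) = 12x⁵ ÷ 2x = 6x⁴. Subtract (6x⁴)·D = 12x⁵ + 54x⁴. Remainder: −12x⁴ − 56x³ − 13x² − 16x + 12.
Step 3: lead(−12x⁴ − 56x³ − 13x² − 16x + 12) ÷ lead(D) = −12x⁴ ÷ 2x = −6x³. Subtract (−6x³)·D = −12x⁴ − 54x³. Remainder: −2x³ − 13x² − 16x + 12.
Step 4: lead(−2x³ − 13x² − 16x + 12) ÷ lead(D) = −2x³ ÷ 2x = −x². Subtract (−x²)·D = −2x³ − 9x². Remainder: −4x² − 16x + 12.
Step 5: lead(−4x² − 16x + 12) ÷ lead(D) = −4x² ÷ 2x = −2x. Subtract (−2x)·D = −4x² − 18x. Remainder: 2x + 12.
Step 6: lead(2x + 12) ÷ lead(D) = 2x ÷ 2x = 1. Subtract (1)·D = 2x + 9. Remainder: 3.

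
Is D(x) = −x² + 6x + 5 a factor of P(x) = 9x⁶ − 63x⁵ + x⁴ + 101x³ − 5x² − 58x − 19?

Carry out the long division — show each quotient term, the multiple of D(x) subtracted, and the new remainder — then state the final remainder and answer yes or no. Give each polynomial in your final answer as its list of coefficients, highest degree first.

Step 1: lead(9x⁶ − 63x⁵ + x⁴ + 101x³ − 5x² − 58x − 19) ÷ lead(D) = 9x⁶ ÷ −x² = −9x⁴. Subtract (−9x⁴)·D = 9x⁶ − 54x⁵ − 45x⁴. Remainder: −9x⁵ + 46x⁴ + 101x³ − 5x² − 58x − 19.
Step 2: lead(−9x⁵ + 46x⁴ + 101x³ − 5x² − 58x − 19) ÷ lead(D) = −9x⁵ ÷ −x² = 9x³. Subtract (9x³)·D = −9x⁵ + 54x⁴ + 45x³. Remainder: −8x⁴ + 56x³ − 5x² − 58x − 19.
Step 3: lead(−8x⁴ + 56x³ − 5x² − 58x − 19) ÷ lead(D) = −8x⁴ ÷ −x² = 8x². Subtract (8x²)·D = −8x⁴ + 48x³ + 40x². Remainder: 8x³ − 45x² − 58x − 19.
Step 4: lead(8x³ − 45x² − 58x − 19) ÷ lead(D) = 8x³ ÷ −x² = −8x. Subtract (−8x)·D = 8x³ − 48x² − 40x. Remainder: 3x² − 18x − 19.
Step 5: lead(3x² − 18x − 19) ÷ lead(D) = 3x² ÷ −x² = −3. Subtract (−3)·D = 3x² − 18x − 15. Remainder: −4.

R = [-4], so D(x) is not a factor of P(x). no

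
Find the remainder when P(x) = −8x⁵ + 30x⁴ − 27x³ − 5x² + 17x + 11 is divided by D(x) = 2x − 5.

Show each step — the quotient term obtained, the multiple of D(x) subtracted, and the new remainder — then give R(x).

R(x) = −9

Step 1: lead(−8x⁵ + 30x⁴ − 27x³ − 5x² + 17x + 11) ÷ lead(D) = −8x⁵ ÷ 2x = −4x⁴. Subtract (−4x⁴)·D = −8x⁵ + 20x⁴. Remainder: 10x⁴ − 27x³ − 5x² + 17x + 11.
Step 2: lead(10x⁴ − 27x³ − 5x² + 17x + 11) ÷ lead(D) = 10x⁴ ÷ 2x = 5x³. Subtract (5x³)·D = 10x⁴ − 25x³. Remainder: −2x³ − 5x² + 17x + 11.
Step 3: lead(−2x³ − 5x² + 17x + 11) ÷ lead(D) = −2x³ ÷ 2x = −x². Subtract (−x²)·D = −2x³ + 5x². Remainder: −10x² + 17x + 11.
Step 4: lead(−10x² + 17x + 11) ÷ lead(D) = −10x² ÷ 2x = −5x. Subtract (−5x)·D = −10x² + 25x. Remainder: −8x + 11.
Step 5: lead(−8x + 11) ÷ lead(D) = −8x ÷ 2x = −4. Subtract (−4)·D = −8x + 20. Remainder: −9.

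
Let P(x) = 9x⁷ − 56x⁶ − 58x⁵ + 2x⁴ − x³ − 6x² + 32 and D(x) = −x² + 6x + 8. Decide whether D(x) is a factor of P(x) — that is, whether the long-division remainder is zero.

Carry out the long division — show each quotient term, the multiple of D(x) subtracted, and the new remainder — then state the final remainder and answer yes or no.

Step 1: lead(9x⁷ − 56x⁶ − 58x⁵ + 2x⁴ − x³ − 6x² + 32) ÷ lead(D) = 9x⁷ ÷ −x² = −9x⁵. Subtract (−9x⁵)·D = 9x⁷ − 54x⁶ − 72x⁵. Remainder: −2x⁶ + 14x⁵ + 2x⁴ − x³ − 6x² + 32.
Step 2: lead(−2x⁶ + 14x⁵ + 2x⁴ − x³ − 6x² + 32) ÷ lead(D) = −2x⁶ ÷ −x² = 2x⁴. Subtract (2x⁴)·D = −2x⁶ + 12x⁵ + 16x⁴. Remainder: 2x⁵ − 14x⁴ − x³ − 6x² + 32.
Step 3: lead(2x⁵ − 14x⁴ − x³ − 6x² + 32) ÷ lead(D) = 2x⁵ ÷ −x² = −2x³. Subtract (−2x³)·D = 2x⁵ − 12x⁴ − 16x³. Remainder: −2x⁴ + 15x³ − 6x² + 32.
Step 4: lead(−2x⁴ + 15x³ − 6x² + 32) ÷ lead(D) = −2x⁴ ÷ −x² = 2x². Subtract (2x²)·D = −2x⁴ + 12x³ + 16x². Remainder: 3x³ − 22x² + 32.
Step 5: lead(3x³ − 22x² + 32) ÷ lead(D) = 3x³ ÷ −x² = −3x. Subtract (−3x)·D = 3x³ − 18x² − 24x. Remainder: −4x² + 24x + 32.
Step 6: lead(−4x² + 24x + 32) ÷ lead(D) = −4x² ÷ −x² = 4. Subtract (4)·D = −4x² + 24x + 32. Remainder: 0.

R(x) = 0, so D(x) is a factor of P(x). yes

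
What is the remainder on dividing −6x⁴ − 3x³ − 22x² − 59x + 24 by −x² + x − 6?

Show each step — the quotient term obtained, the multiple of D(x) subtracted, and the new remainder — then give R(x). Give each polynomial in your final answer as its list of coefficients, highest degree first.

Step 1: lead(−6x⁴ − 3x³ − 22x² − 59x + 24) ÷ lead(D) = −6x⁴ ÷ −x² = 6x². Subtract (6x²)·D = −6x⁴ + 6x³ − 36x². Remainder: −9x³ + 14x² − 59x + 24.
Step 2: lead(−9x³ + 14x² − 59x + 24) ÷ lead(D) = −9x³ ÷ −x² = 9x. Subtract (9x)·D = −9x³ + 9x² − 54x. Remainder: 5x² − 5x + 24.
Step 3: lead(5x² − 5x + 24) ÷ lead(D) = 5x² ÷ −x² = −5. Subtract (−5)·D = 5x² − 5x + 30. Remainder: −6.

R = [-6]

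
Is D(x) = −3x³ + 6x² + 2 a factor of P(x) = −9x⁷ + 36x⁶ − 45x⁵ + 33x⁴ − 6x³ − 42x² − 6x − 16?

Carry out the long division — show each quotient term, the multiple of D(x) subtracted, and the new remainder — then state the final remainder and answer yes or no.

R(x) = 0, so D(x) is a factor of P(x). yes

Step 1: lead(−9x⁷ + 36x⁶ − 45x⁵ + 33x⁴ − 6x³ − 42x² − 6x − 16) ÷ lead(D) = −9x⁷ ÷ −3x³ = 3x⁴. Subtract (3x⁴)·D = −9x⁷ + 18x⁶ + 6x⁴. Remainder: 18x⁶ − 45x⁵ + 27x⁴ − 6x³ − 42x² − 6x − 16.
Step 2: lead(18x⁶ − 45x⁵ + 27x⁴ − 6x³ − 42x² − 6x − 16) ÷ lead(D) = 18x⁶ ÷ −3x³ = −6x³. Subtract (−6x³)·D = 18x⁶ − 36x⁵ − 12x³. Remainder: −9x⁵ + 27x⁴ + 6x³ − 42x² − 6x − 16.
Step 3: lead(−9x⁵ + 27x⁴ + 6x³ − 42x² − 6x − 16) ÷ lead(D) = −9x⁵ ÷ −3x³ = 3x². Subtract (3x²)·D = −9x⁵ + 18x⁴ + 6x². Remainder: 9x⁴ + 6x³ − 48x² − 6x − 16.
Step 4: lead(9x⁴ + 6x³ − 48x² − 6x − 16) ÷ lead(D) = 9x⁴ ÷ −3x³ = −3x. Subtract (−3x)·D = 9x⁴ − 18x³ − 6x. Remainder: 24x³ − 48x² − 16.
Step 5: lead(24x³ − 48x² − 16) ÷ lead(D) = 24x³ ÷ −3x³ = −8. Subtract (−8)·D = 24x³ − 48x² − 16. Remainder: 0.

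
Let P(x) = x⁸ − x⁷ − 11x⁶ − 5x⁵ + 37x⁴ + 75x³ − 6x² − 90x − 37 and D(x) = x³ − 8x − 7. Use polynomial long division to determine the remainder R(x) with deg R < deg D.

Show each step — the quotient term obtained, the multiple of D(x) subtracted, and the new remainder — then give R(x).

Step 1: lead(x⁸ − x⁷ − 11x⁶ − 5x⁵ + 37x⁴ + 75x³ − 6x² − 90x − 37) ÷ lead(D) = x⁸ ÷ x³ = x⁵. Subtract (x⁵)·D = x⁸ − 8x⁶ − 7x⁵. Remainder: −x⁷ − 3x⁶ + 2x⁵ + 37x⁴ + 75x³ − 6x² − 90x − 37.
Step 2: lead(−x⁷ − 3x⁶ + 2x⁵ + 37x⁴ + 75x³ − 6x² − 90x − 37) ÷ lead(D) = −x⁷ ÷ x³ = −x⁴. Subtract (−x⁴)·D = −x⁷ + 8x⁵ + 7x⁴. Remainder: −3x⁶ − 6x⁵ + 30x⁴ + 75x³ − 6x² − 90x − 37.
Step 3: lead(−3x⁶ − 6x⁵ + 30x⁴ + 75x³ − 6x² − 90x − 37) ÷ lead(D) = −3x⁶ ÷ x³ = −3x³. Subtract (−3x³)·D = −3x⁶ + 24x⁴ + 21x³. Remainder: −6x⁵ + 6x⁴ + 54x³ − 6x² − 90x − 37.
Step 4: lead(−6x⁵ + 6x⁴ + 54x³ − 6x² − 90x − 37) ÷ lead(D) = −6x⁵ ÷ x³ = −6x². Subtract (−6x²)·D = −6x⁵ + 48x³ + 42x². Remainder: 6x⁴ + 6x³ − 48x² − 90x − 37.
Step 5: lead(6x⁴ + 6x³ − 48x² − 90x − 37) ÷ lead(D) = 6x⁴ ÷ x³ = 6x. Subtract (6x)·D = 6x⁴ − 48x² − 42x. Remainder: 6x³ − 48x − 37.
Step 6: lead(6x³ − 48x − 37) ÷ lead(D) = 6x³ ÷ x³ = 6. Subtract (6)·D = 6x³ − 48x − 42. Remainder: 5.

R(x) = 5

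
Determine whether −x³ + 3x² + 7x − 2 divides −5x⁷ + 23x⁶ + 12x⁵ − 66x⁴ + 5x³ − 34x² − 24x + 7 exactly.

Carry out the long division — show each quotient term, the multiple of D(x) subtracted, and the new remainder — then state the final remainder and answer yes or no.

R(x) = 5x − 3, so D(x) is not a factor of P(x). no

Step 1: lead(−5x⁷ + 23x⁶ + 12x⁵ − 66x⁴ + 5x³ − 34x² − 24x + 7) ÷ lead(D) = −5x⁷ ÷ −x³ = 5x⁴. Subtract (5x⁴)·D = −5x⁷ + 15x⁶ + 35x⁵ − 10x⁴. Remainder: 8x⁶ − 23x⁵ − 56x⁴ + 5x³ − 34x² − 24x + 7.
Step 2: lead(8x⁶ − 23x⁵ − 56x⁴ + 5x³ − 34x² − 24x + 7) ÷ lead(D) = 8x⁶ ÷ −x³ = −8x³. Subtract (−8x³)·D = 8x⁶ − 24x⁵ − 56x⁴ + 16x³. Remainder: x⁵ − 11x³ − 34x² − 24x + 7.
Step 3: lead(x⁵ − 11x³ − 34x² − 24x + 7) ÷ lead(D) = x⁵ ÷ −x³ = −x². Subtract (−x²)·D = x⁵ − 3x⁴ − 7x³ + 2x². Remainder: 3x⁴ − 4x³ − 36x² − 24x + 7.
Step 4: lead(3x⁴ − 4x³ − 36x² − 24x + 7) ÷ lead(D) = 3x⁴ ÷ −x³ = −3x. Subtract (−3x)·D = 3x⁴ − 9x³ − 21x² + 6x. Remainder: 5x³ − 15x² − 30x + 7.
Step 5: lead(5x³ − 15x² − 30x + 7) ÷ lead(D) = 5x³ ÷ −x³ = −5. Subtract (−5)·D = 5x³ − 15x² − 35x + 10. Remainder: 5x − 3.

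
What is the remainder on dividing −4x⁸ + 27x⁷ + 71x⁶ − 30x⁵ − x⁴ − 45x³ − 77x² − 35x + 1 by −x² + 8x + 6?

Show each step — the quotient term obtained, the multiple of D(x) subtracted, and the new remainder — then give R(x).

Step 1: lead(−4x⁸ + 27x⁷ + 71x⁶ − 30x⁵ − x⁴ − 45x³ − 77x² − 35x + 1) ÷ lead(D) = −4x⁸ ÷ −x² = 4x⁶. Subtract (4x⁶)·D = −4x⁸ + 32x⁷ + 24x⁶. Remainder: −5x⁷ + 47x⁶ − 30x⁵ − x⁴ − 45x³ − 77x² − 35x + 1.
Step 2: lead(−5x⁷ + 47x⁶ − 30x⁵ − x⁴ − 45x³ − 77x² − 35x + 1) ÷ lead(D) = −5x⁷ ÷ −x² = 5x⁵. Subtract (5x⁵)·D = −5x⁷ + 40x⁶ + 30x⁵. Remainder: 7x⁶ − 60x⁵ − x⁴ − 45x³ − 77x² − 35x + 1.
Step 3: lead(7x⁶ − 60x⁵ − x⁴ − 45x³ − 77x² − 35x + 1) ÷ lead(D) = 7x⁶ ÷ −x² = −7x⁴. Subtract (−7x⁴)·D = 7x⁶ − 56x⁵ − 42x⁴. Remainder: −4x⁵ + 41x⁴ − 45x³ − 77x² − 35x + 1.
Step 4: lead(−4x⁵ + 41x⁴ − 45x³ − 77x² − 35x + 1) ÷ lead(D) = −4x⁵ ÷ −x² = 4x³. Subtract (4x³)·D = −4x⁵ + 32x⁴ + 24x³. Remainder: 9x⁴ − 69x³ − 77x² − 35x + 1.
Step 5: lead(9x⁴ − 69x³ − 77x² − 35x + 1) ÷ lead(D) = 9x⁴ ÷ −x² = −9x². Subtract (−9x²)·D = 9x⁴ − 72x³ − 54x². Remainder: 3x³ − 23x² − 35x + 1.
Step 6: lead(3x³ − 23x² − 35x + 1) ÷ lead(D) = 3x³ ÷ −x² = −3x. Subtract (−3x)·D = 3x³ − 24x² − 18x. Remainder: x² − 17x + 1.
Step 7: lead(x² − 17x + 1) ÷ lead(D) = x² ÷ −x² = −1. Subtract (−1)·D = x² − 8x − 6. Remainder: −9x + 7.

R(x) = −9x + 7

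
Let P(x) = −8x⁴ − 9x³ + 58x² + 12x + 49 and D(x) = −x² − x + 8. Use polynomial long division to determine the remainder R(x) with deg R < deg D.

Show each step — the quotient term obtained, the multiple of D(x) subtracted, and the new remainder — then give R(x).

Step 1: lead(−8x⁴ − 9x³ + 58x² + 12x + 49) ÷ lead(D) = −8x⁴ ÷ −x² = 8x². Subtract (8x²)·D = −8x⁴ − 8x³ + 64x². Remainder: −x³ − 6x² + 12x + 49.
Step 2: lead(−x³ − 6x² + 12x + 49) ÷ lead(D) = −x³ ÷ −x² = x. Subtract (x)·D = −x³ − x² + 8x. Remainder: −5x² + 4x + 49.
Step 3: lead(−5x² + 4x + 49) ÷ lead(D) = −5x² ÷ −x² = 5. Subtract (5)·D = −5x² − 5x + 40. Remainder: 9x + 9.

R(x) = 9x + 9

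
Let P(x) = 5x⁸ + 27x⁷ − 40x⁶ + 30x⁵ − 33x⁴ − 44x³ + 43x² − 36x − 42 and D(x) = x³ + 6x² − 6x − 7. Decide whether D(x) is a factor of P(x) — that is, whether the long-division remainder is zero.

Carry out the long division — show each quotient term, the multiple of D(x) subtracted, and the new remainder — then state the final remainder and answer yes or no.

Step 1: lead(5x⁸ + 27x⁷ − 40x⁶ + 30x⁵ − 33x⁴ − 44x³ + 43x² − 36x − 42) ÷ lead(D) = 5x⁸ ÷ x³ = 5x⁵. Subtract (5x⁵)·D = 5x⁸ + 30x⁷ − 30x⁶ − 35x⁵. Remainder: −3x⁷ − 10x⁶ + 65x⁵ − 33x⁴ − 44x³ + 43x² − 36x − 42.
Step 2: lead(−3x⁷ − 10x⁶ + 65x⁵ − 33x⁴ − 44x³ + 43x² − 36x − 42) ÷ lead(D) = −3x⁷ ÷ x³ = −3x⁴. Subtract (−3x⁴)·D = −3x⁷ − 18x⁶ + 18x⁵ + 21x⁴. Remainder: 8x⁶ + 47x⁵ − 54x⁴ − 44x³ + 43x² − 36x − 42.
Step 3: lead(8x⁶ + 47x⁵ − 54x⁴ − 44x³ + 43x² − 36x − 42) ÷ lead(D) = 8x⁶ ÷ x³ = 8x³. Subtract (8x³)·D = 8x⁶ + 48x⁵ − 48x⁴ − 56x³. Remainder: −x⁵ − 6x⁴ + 12x³ + 43x² − 36x − 42.
Step 4: lead(−x⁵ − 6x⁴ + 12x³ + 43x² − 36x − 42) ÷ lead(D) = −x⁵ ÷ x³ = −x². Subtract (−x²)·D = −x⁵ − 6x⁴ + 6x³ + 7x². Remainder: 6x³ + 36x² − 36x − 42.
Step 5: lead(6x³ + 36x² − 36x − 42) ÷ lead(D) = 6x³ ÷ x³ = 6. Subtract (6)·D = 6x³ + 36x² − 36x − 42. Remainder: 0.

R(x) = 0, so D(x) is a factor of P(x). yes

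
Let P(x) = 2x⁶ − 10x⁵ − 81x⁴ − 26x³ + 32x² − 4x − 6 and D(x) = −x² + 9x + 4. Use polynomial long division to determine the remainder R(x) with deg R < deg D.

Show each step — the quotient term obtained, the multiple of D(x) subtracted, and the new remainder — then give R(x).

Step 1: lead(2x⁶ − 10x⁵ − 81x⁴ − 26x³ + 32x² − 4x − 6) ÷ lead(D) = 2x⁶ ÷ −x² = −2x⁴. Subtract (−2x⁴)·D = 2x⁶ − 18x⁵ − 8x⁴. Remainder: 8x⁵ − 73x⁴ − 26x³ + 32x² − 4x − 6.
Step 2: lead(8x⁵ − 73x⁴ − 26x³ + 32x² − 4x − 6) ÷ lead(D) = 8x⁵ ÷ −x² = −8x³. Subtract (−8x³)·D = 8x⁵ − 72x⁴ − 32x³. Remainder: −x⁴ + 6x³ + 32x² − 4x − 6.
Step 3: lead(−x⁴ + 6x³ + 32x² − 4x − 6) ÷ lead(D) = −x⁴ ÷ −x² = x². Subtract (x²)·D = −x⁴ + 9x³ + 4x². Remainder: −3x³ + 28x² − 4x − 6.
Step 4: lead(−3x³ + 28x² − 4x − 6) ÷ lead(D) = −3x³ ÷ −x² = 3x. Subtract (3x)·D = −3x³ + 27x² + 12x. Remainder: x² − 16x − 6.
Step 5: lead(x² − 16x − 6) ÷ lead(D) = x² ÷ −x² = −1. Subtract (−1)·D = x² − 9x − 4. Remainder: −7x − 2.

R(x) = −7x − 2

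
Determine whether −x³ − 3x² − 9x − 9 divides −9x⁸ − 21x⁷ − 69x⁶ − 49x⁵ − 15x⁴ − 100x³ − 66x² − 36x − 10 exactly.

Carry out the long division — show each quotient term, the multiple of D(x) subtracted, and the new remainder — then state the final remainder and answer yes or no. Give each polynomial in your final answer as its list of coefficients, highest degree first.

R = [-1], so D(x) is not a factor of P(x). no

Step 1: lead(−9x⁸ − 21x⁷ − 69x⁶ − 49x⁵ − 15x⁴ − 100x³ − 66x² − 36x − 10) ÷ lead(D) = −9x⁸ ÷ −x³ = 9x⁵. Subtract (9x⁵)·D = −9x⁸ − 27x⁷ − 81x⁶ − 81x⁵. Remainder: 6x⁷ + 12x⁶ + 32x⁵ − 15x⁴ − 100x³ − 66x² − 36x − 10.
Step 2: lead(6x⁷ + 12x⁶ + 32x⁵ − 15x⁴ − 100x³ − 66x² − 36x − 10) ÷ lead(D) = 6x⁷ ÷ −x³ = −6x⁴. Subtract (−6x⁴)·D = 6x⁷ + 18x⁶ + 54x⁵ + 54x⁴. Remainder: −6x⁶ − 22x⁵ − 69x⁴ − 100x³ − 66x² − 36x − 10.
Step 3: lead(−6x⁶ − 22x⁵ − 69x⁴ − 100x³ − 66x² − 36x − 10) ÷ lead(D) = −6x⁶ ÷ −x³ = 6x³. Subtract (6x³)·D = −6x⁶ − 18x⁵ − 54x⁴ − 54x³. Remainder: −4x⁵ − 15x⁴ − 46x³ − 66x² − 36x − 10.
Step 4: lead(−4x⁵ − 15x⁴ − 46x³ − 66x² − 36x − 10) ÷ lead(D) = −4x⁵ ÷ −x³ = 4x². Subtract (4x²)·D = −4x⁵ − 12x⁴ − 36x³ − 36x². Remainder: −3x⁴ − 10x³ − 30x² − 36x − 10.
Step 5: lead(−3x⁴ − 10x³ − 30x² − 36x − 10) ÷ lead(D) = −3x⁴ ÷ −x³ = 3x. Subtract (3x)·D = −3x⁴ − 9x³ − 27x² − 27x. Remainder: −x³ − 3x² − 9x − 10.
Step 6: lead(−x³ − 3x² − 9x − 10) ÷ lead(D) = −x³ ÷ −x³ = 1. Subtract (1)·D = −x³ − 3x² − 9x − 9. Remainder: −1.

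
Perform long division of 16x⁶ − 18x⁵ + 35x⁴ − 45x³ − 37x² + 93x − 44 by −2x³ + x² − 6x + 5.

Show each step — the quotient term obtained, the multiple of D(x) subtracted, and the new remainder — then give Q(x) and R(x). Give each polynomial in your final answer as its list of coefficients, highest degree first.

Q = [-8, 5, 9, -8]; R = [-4]

Step 1: lead(16x⁶ − 18x⁵ + 35x⁴ − 45x³ − 37x² + 93x − 44) ÷ lead(D) = 16x⁶ ÷ −2x³ = −8x³. Subtract (−8x³)·D = 16x⁶ − 8x⁵ + 48x⁴ − 40x³. Remainder: −10x⁵ − 13x⁴ − 5x³ − 37x² + 93x − 44.
Step 2: lead(−10x⁵ − 13x⁴ − 5x³ − 37x² + 93x − 44) ÷ lead(D) = −10x⁵ ÷ −2x³ = 5x². Subtract (5x²)·D = −10x⁵ + 5x⁴ − 30x³ + 25x². Remainder: −18x⁴ + 25x³ − 62x² + 93x − 44.
Step 3: lead(−18x⁴ + 25x³ − 62x² + 93x − 44) ÷ lead(D) = −18x⁴ ÷ −2x³ = 9x. Subtract (9x)·D = −18x⁴ + 9x³ − 54x² + 45x. Remainder: 16x³ − 8x² + 48x − 44.
Step 4: lead(16x³ − 8x² + 48x − 44) ÷ lead(D) = 16x³ ÷ −2x³ = −8. Subtract (−8)·D = 16x³ − 8x² + 48x − 40. Remainder: −4.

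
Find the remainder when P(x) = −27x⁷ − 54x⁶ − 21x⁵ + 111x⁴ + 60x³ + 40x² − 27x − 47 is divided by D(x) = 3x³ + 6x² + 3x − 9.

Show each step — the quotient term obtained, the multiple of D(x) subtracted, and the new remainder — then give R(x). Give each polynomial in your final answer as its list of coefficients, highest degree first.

Step 1: lead(−27x⁷ − 54x⁶ − 21x⁵ + 111x⁴ + 60x³ + 40x² − 27x − 47) ÷ lead(D) = −27x⁷ ÷ 3x³ = −9x⁴. Subtract (−9x⁴)·D = −27x⁷ − 54x⁶ − 27x⁵ + 81x⁴. Remainder: 6x⁵ + 30x⁴ + 60x³ + 40x² − 27x − 47.
Step 2: lead(6x⁵ + 30x⁴ + 60x³ + 40x² − 27x − 47) ÷ lead(D) = 6x⁵ ÷ 3x³ = 2x². Subtract (2x²)·D = 6x⁵ + 12x⁴ + 6x³ − 18x². Remainder: 18x⁴ + 54x³ + 58x² − 27x − 47.
Step 3: lead(18x⁴ + 54x³ + 58x² − 27x − 47) ÷ lead(D) = 18x⁴ ÷ 3x³ = 6x. Subtract (6x)·D = 18x⁴ + 36x³ + 18x² − 54x. Remainder: 18x³ + 40x² + 27x − 47.
Step 4: lead(18x³ + 40x² + 27x − 47) ÷ lead(D) = 18x³ ÷ 3x³ = 6. Subtract (6)·D = 18x³ + 36x² + 18x − 54. Remainder: 4x² + 9x + 7.

R = [4, 9, 7]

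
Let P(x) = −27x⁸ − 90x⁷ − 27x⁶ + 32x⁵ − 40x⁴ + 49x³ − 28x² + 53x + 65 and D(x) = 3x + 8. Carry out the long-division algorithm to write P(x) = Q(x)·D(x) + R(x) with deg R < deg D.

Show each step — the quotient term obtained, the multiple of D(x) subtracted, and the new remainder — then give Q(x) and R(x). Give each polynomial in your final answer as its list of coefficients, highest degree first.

Step 1: lead(−27x⁸ − 90x⁷ − 27x⁶ + 32x⁵ − 40x⁴ + 49x³ − 28x² + 53x + 65) ÷ lead(D) = −27x⁸ ÷ 3x = −9x⁷. Subtract (−9x⁷)·D = −27x⁸ − 72x⁷. Remainder: −18x⁷ − 27x⁶ + 32x⁵ − 40x⁴ + 49x³ − 28x² + 53x + 65.
Step 2: lead(−18x⁷ − 27x⁶ + 32x⁵ − 40x⁴ + 49x³ − 28x² + 53x + 65) ÷ lead(D) = −18x⁷ ÷ 3x = −6x⁶. Subtract (−6x⁶)·D = −18x⁷ − 48x⁶. Remainder: 21x⁶ + 32x⁵ − 40x⁴ + 49x³ − 28x² + 53x + 65.
Step 3: lead(21x⁶ + 32x⁵ − 40x⁴ + 49x³ − 28x² + 53x + 65) ÷ lead(D) = 21x⁶ ÷ 3x = 7x⁵. Subtract (7x⁵)·D = 21x⁶ + 56x⁵. Remainder: −24x⁵ − 40x⁴ + 49x³ − 28x² + 53x + 65.
Step 4: lead(−24x⁵ − 40x⁴ + 49x³ − 28x² + 53x + 65) ÷ lead(D) = −24x⁵ ÷ 3x = −8x⁴. Subtract (−8x⁴)·D = −24x⁵ − 64x⁴. Remainder: 24x⁴ + 49x³ − 28x² + 53x + 65.
Step 5: lead(24x⁴ + 49x³ − 28x² + 53x + 65) ÷ lead(D) = 24x⁴ ÷ 3x = 8x³. Subtract (8x³)·D = 24x⁴ + 64x³. Remainder: −15x³ − 28x² + 53x + 65.
Step 6: lead(−15x³ − 28x² + 53x + 65) ÷ lead(D) = −15x³ ÷ 3x = −5x². Subtract (−5x²)·D = −15x³ − 40x². Remainder: 12x² + 53x + 65.
Step 7: lead(12x² + 53x + 65) ÷ lead(D) = 12x² ÷ 3x = 4x. Subtract (4x)·D = 12x² + 32x. Remainder: 21x + 65.
Step 8: lead(21x + 65) ÷ lead(D) = 21x ÷ 3x = 7. Subtract (7)·D = 21x + 56. Remainder: 9.

Q = [-9, -6, 7, -8, 8, -5, 4, 7]; R = [9]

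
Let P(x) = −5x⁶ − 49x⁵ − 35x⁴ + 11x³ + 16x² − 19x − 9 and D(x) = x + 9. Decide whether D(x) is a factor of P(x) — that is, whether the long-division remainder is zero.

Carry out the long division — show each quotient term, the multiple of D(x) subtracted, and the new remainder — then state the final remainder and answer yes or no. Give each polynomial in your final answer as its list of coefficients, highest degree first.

R = [0], so D(x) is a factor of P(x). yes

Step 1: lead(−5x⁶ − 49x⁵ − 35x⁴ + 11x³ + 16x² − 19x − 9) ÷ lead(D) = −5x⁶ ÷ x = −5x⁵. Subtract (−5x⁵)·D = −5x⁶ − 45x⁵. Remainder: −4x⁵ − 35x⁴ + 11x³ + 16x² − 19x − 9.
Step 2: lead(−4x⁵ − 35x⁴ + 11x³ + 16x² − 19x − 9) ÷ lead(D) = −4x⁵ ÷ x = −4x⁴. Subtract (−4x⁴)·D = −4x⁵ − 36x⁴. Remainder: x⁴ + 11x³ + 16x² − 19x − 9.
Step 3: lead(x⁴ + 11x³ + 16x² − 19x − 9) ÷ lead(D) = x⁴ ÷ x = x³. Subtract (x³)·D = x⁴ + 9x³. Remainder: 2x³ + 16x² − 19x − 9.
Step 4: lead(2x³ + 16x² − 19x − 9) ÷ lead(D) = 2x³ ÷ x = 2x². Subtract (2x²)·D = 2x³ + 18x². Remainder: −2x² − 19x − 9.
Step 5: lead(−2x² − 19x − 9) ÷ lead(D) = −2x² ÷ x = −2x. Subtract (−2x)·D = −2x² − 18x. Remainder: −x − 9.
Step 6: lead(−x − 9) ÷ lead(D) = −x ÷ x = −1. Subtract (−1)·D = −x − 9. Remainder: 0.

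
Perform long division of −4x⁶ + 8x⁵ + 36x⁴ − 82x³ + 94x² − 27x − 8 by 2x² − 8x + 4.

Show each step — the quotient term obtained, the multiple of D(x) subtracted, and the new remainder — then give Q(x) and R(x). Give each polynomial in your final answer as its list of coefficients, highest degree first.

Step 1: lead(−4x⁶ + 8x⁵ + 36x⁴ − 82x³ + 94x² − 27x − 8) ÷ lead(D) = −4x⁶ ÷ 2x² = −2x⁴. Subtract (−2x⁴)·D = −4x⁶ + 16x⁵ − 8x⁴. Remainder: −8x⁵ + 44x⁴ − 82x³ + 94x² − 27x − 8.
Step 2: lead(−8x⁵ + 44x⁴ − 82x³ + 94x² − 27x − 8) ÷ lead(D) = −8x⁵ ÷ 2x² = −4x³. Subtract (−4x³)·D = −8x⁵ + 32x⁴ − 16x³. Remainder: 12x⁴ − 66x³ + 94x² − 27x − 8.
Step 3: lead(12x⁴ − 66x³ + 94x² − 27x − 8) ÷ lead(D) = 12x⁴ ÷ 2x² = 6x². Subtract (6x²)·D = 12x⁴ − 48x³ + 24x². Remainder: −18x³ + 70x² − 27x − 8.
Step 4: lead(−18x³ + 70x² − 27x − 8) ÷ lead(D) = −18x³ ÷ 2x² = −9x. Subtract (−9x)·D = −18x³ + 72x² − 36x. Remainder: −2x² + 9x − 8.
Step 5: lead(−2x² + 9x − 8) ÷ lead(D) = −2x² ÷ 2x² = −1. Subtract (−1)·D = −2x² + 8x − 4. Remainder: x − 4.

Q = [-2, -4, 6, -9, -1]; R = [1, -4]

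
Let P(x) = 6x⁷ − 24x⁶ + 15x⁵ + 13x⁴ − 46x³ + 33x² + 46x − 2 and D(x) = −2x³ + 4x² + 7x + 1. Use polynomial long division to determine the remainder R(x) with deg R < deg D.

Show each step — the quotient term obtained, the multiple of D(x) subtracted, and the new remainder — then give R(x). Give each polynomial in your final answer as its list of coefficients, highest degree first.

Step 1: lead(6x⁷ − 24x⁶ + 15x⁵ + 13x⁴ − 46x³ + 33x² + 46x − 2) ÷ lead(D) = 6x⁷ ÷ −2x³ = −3x⁴. Subtract (−3x⁴)·D = 6x⁷ − 12x⁶ − 21x⁵ − 3x⁴. Remainder: −12x⁶ + 36x⁵ + 16x⁴ − 46x³ + 33x² + 46x − 2.
Step 2: lead(−12x⁶ + 36x⁵ + 16x⁴ − 46x³ + 33x² + 46x − 2) ÷ lead(D) = −12x⁶ ÷ −2x³ = 6x³. Subtract (6x³)·D = −12x⁶ + 24x⁵ + 42x⁴ + 6x³. Remainder: 12x⁵ − 26x⁴ − 52x³ + 33x² + 46x − 2.
Step 3: lead(12x⁵ − 26x⁴ − 52x³ + 33x² + 46x − 2) ÷ lead(D) = 12x⁵ ÷ −2x³ = −6x². Subtract (−6x²)·D = 12x⁵ − 24x⁴ − 42x³ − 6x². Remainder: −2x⁴ − 10x³ + 39x² + 46x − 2.
Step 4: lead(−2x⁴ − 10x³ + 39x² + 46x − 2) ÷ lead(D) = −2x⁴ ÷ −2x³ = x. Subtract (x)·D = −2x⁴ + 4x³ + 7x² + x. Remainder: −14x³ + 32x² + 45x − 2.
Step 5: lead(−14x³ + 32x² + 45x − 2) ÷ lead(D) = −14x³ ÷ −2x³ = 7. Subtract (7)·D = −14x³ + 28x² + 49x + 7. Remainder: 4x² − 4x − 9.

R = [4, -4, -9]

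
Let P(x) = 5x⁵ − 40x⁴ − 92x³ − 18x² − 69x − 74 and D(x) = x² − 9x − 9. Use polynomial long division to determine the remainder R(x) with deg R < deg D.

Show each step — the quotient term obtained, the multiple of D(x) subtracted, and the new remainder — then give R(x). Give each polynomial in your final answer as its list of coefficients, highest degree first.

Step 1: lead(5x⁵ − 40x⁴ − 92x³ − 18x² − 69x − 74) ÷ lead(D) = 5x⁵ ÷ x² = 5x³. Subtract (5x³)·D = 5x⁵ − 45x⁴ − 45x³. Remainder: 5x⁴ − 47x³ − 18x² − 69x − 74.
Step 2: lead(5x⁴ − 47x³ − 18x² − 69x − 74) ÷ lead(D) = 5x⁴ ÷ x² = 5x². Subtract (5x²)·D = 5x⁴ − 45x³ − 45x². Remainder: −2x³ + 27x² − 69x − 74.
Step 3: lead(−2x³ + 27x² − 69x − 74) ÷ lead(D) = −2x³ ÷ x² = −2x. Subtract (−2x)·D = −2x³ + 18x² + 18x. Remainder: 9x² − 87x − 74.
Step 4: lead(9x² − 87x − 74) ÷ lead(D) = 9x² ÷ x² = 9. Subtract (9)·D = 9x² − 81x − 81. Remainder: −6x + 7.

R = [-6, 7]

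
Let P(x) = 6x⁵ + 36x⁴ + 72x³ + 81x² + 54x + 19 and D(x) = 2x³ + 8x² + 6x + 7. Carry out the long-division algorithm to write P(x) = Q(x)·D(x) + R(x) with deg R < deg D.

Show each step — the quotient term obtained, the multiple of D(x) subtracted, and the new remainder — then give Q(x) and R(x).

Q(x) = 3x² + 6x + 3; R(x) = −6x − 2

Step 1: lead(6x⁵ + 36x⁴ + 72x³ + 81x² + 54x + 19) ÷ lead(D) = 6x⁵ ÷ 2x³ = 3x². Subtract (3x²)·D = 6x⁵ + 24x⁴ + 18x³ + 21x². Remainder: 12x⁴ + 54x³ + 60x² + 54x + 19.
Step 2: lead(12x⁴ + 54x³ + 60x² + 54x + 19) ÷ lead(D) = 12x⁴ ÷ 2x³ = 6x. Subtract (6x)·D = 12x⁴ + 48x³ + 36x² + 42x. Remainder: 6x³ + 24x² + 12x + 19.
Step 3: lead(6x³ + 24x² + 12x + 19) ÷ lead(D) = 6x³ ÷ 2x³ = 3. Subtract (3)·D = 6x³ + 24x² + 18x + 21. Remainder: −6x − 2.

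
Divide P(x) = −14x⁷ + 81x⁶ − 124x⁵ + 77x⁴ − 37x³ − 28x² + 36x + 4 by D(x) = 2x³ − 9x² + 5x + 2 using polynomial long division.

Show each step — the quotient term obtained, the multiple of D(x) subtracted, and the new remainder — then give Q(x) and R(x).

Step 1: lead(−14x⁷ + 81x⁶ − 124x⁵ + 77x⁴ − 37x³ − 28x² + 36x + 4) ÷ lead(D) = −14x⁷ ÷ 2x³ = −7x⁴. Subtract (−7x⁴)·D = −14x⁷ + 63x⁶ − 35x⁵ − 14x⁴. Remainder: 18x⁶ − 89x⁵ + 91x⁴ − 37x³ − 28x² + 36x + 4.
Step 2: lead(18x⁶ − 89x⁵ + 91x⁴ − 37x³ − 28x² + 36x + 4) ÷ lead(D) = 18x⁶ ÷ 2x³ = 9x³. Subtract (9x³)·D = 18x⁶ − 81x⁵ + 45x⁴ + 18x³. Remainder: −8x⁵ + 46x⁴ − 55x³ − 28x² + 36x + 4.
Step 3: lead(−8x⁵ + 46x⁴ − 55x³ − 28x² + 36x + 4) ÷ lead(D) = −8x⁵ ÷ 2x³ = −4x². Subtract (−4x²)·D = −8x⁵ + 36x⁴ − 20x³ − 8x². Remainder: 10x⁴ − 35x³ − 20x² + 36x + 4.
Step 4: lead(10x⁴ − 35x³ − 20x² + 36x + 4) ÷ lead(D) = 10x⁴ ÷ 2x³ = 5x. Subtract (5x)·D = 10x⁴ − 45x³ + 25x² + 10x. Remainder: 10x³ − 45x² + 26x + 4.
Step 5: lead(10x³ − 45x² + 26x + 4) ÷ lead(D) = 10x³ ÷ 2x³ = 5. Subtract (5)·D = 10x³ − 45x² + 25x + 10. Remainder: x − 6.

Q(x) = −7x⁴ + 9x³ − 4x² + 5x + 5; R(x) = x − 6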